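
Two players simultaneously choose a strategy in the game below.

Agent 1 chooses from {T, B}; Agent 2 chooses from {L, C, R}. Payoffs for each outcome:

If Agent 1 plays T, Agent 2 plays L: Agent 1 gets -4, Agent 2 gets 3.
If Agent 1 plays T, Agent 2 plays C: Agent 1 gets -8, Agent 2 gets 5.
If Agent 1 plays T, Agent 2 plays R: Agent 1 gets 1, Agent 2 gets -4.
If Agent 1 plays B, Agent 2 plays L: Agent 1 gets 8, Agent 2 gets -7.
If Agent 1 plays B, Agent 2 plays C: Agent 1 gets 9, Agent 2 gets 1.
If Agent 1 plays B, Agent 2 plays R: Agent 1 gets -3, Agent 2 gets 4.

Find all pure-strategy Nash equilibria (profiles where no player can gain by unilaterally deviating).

Agent 1 against L: payoffs -4, 8 → best response B.
Agent 1 against C: payoffs -8, 9 → best response B.
Agent 1 against R: payoffs 1, -3 → best response T.
Agent 2 against T: payoffs 3, 5, -4 → best response C.
Agent 2 against B: payoffs -7, 1, 4 → best response R.
No profile is a mutual best response for all players.

This game has no pure Nash equilibrium.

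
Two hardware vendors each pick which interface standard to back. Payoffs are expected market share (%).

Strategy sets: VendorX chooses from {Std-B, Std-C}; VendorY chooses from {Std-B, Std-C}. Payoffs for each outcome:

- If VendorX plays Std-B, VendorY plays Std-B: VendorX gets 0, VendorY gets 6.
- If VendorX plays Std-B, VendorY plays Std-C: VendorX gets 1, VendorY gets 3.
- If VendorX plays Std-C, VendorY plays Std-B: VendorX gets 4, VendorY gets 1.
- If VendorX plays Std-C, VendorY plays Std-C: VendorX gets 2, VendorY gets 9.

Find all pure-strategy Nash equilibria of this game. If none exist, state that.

(Std-C, Std-C)

Check each profile: it is a Nash equilibrium iff no player can strictly gain by switching unilaterally.
(Std-B, Std-B): VendorX can switch to Std-C (0 → 4). Not NE.
(Std-B, Std-C): VendorX can switch to Std-C (1 → 2). Not NE.
(Std-C, Std-B): VendorY can switch to Std-C (1 → 9). Not NE.
(Std-C, Std-C): VendorX gets 2, best alternative 1; VendorY gets 9, best alternative 1. No profitable deviation — NE.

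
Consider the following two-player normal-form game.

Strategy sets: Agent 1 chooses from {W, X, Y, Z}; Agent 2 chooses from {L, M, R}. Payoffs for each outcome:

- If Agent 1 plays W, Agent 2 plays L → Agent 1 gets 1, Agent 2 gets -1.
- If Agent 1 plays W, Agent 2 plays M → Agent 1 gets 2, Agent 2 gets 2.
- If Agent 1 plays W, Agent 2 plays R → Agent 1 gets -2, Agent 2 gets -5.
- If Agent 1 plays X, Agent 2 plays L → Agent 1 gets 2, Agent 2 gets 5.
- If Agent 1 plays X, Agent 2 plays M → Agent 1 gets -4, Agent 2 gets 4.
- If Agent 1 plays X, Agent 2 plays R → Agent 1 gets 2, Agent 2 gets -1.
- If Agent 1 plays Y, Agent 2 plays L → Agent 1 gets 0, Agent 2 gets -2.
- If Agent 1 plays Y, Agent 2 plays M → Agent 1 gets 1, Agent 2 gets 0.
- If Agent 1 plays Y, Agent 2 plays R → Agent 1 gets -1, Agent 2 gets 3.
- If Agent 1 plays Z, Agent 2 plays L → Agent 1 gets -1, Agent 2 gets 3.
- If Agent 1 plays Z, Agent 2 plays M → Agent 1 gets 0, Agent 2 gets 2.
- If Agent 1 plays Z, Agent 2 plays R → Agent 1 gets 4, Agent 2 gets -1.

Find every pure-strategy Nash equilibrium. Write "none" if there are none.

The pure Nash equilibria are (W, M) and (X, L).

(W, L): Agent 1 can switch to X (1 → 2). Not NE.
(W, M): Agent 1 gets 2, best alternative 1; Agent 2 gets 2, best alternative -1. No profitable deviation — NE.
(W, R): Agent 1 can switch to X (-2 → 2). Not NE.
(X, L): Agent 1 gets 2, best alternative 1; Agent 2 gets 5, best alternative 4. No profitable deviation — NE.
(X, M): Agent 1 can switch to W (-4 → 2). Not NE.
(X, R): Agent 1 can switch to Z (2 → 4). Not NE.
(Y, L): Agent 1 can switch to W (0 → 1). Not NE.
(Y, M): Agent 1 can switch to W (1 → 2). Not NE.
(Y, R): Agent 1 can switch to X (-1 → 2). Not NE.
(Z, L): Agent 1 can switch to W (-1 → 1). Not NE.
(The remaining 2 profiles each have a profitable deviation by the same check.)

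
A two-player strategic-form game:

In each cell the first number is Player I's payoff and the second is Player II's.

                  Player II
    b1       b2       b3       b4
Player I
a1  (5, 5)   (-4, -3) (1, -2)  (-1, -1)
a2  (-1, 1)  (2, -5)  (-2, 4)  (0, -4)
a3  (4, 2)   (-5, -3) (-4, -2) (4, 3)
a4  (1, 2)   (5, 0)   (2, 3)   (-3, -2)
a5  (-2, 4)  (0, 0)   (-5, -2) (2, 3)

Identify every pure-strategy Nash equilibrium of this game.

(a1, b1), (a3, b4), (a4, b3)

For each strategy profile, look for a profitable unilateral deviation.
(a1, b1): Player I gets 5, best alternative 4; Player II gets 5, best alternative -1. No profitable deviation — NE.
(a1, b2): Player I can switch to a2 (-4 → 2). Not NE.
(a1, b3): Player I can switch to a4 (1 → 2). Not NE.
(a1, b4): Player I can switch to a2 (-1 → 0). Not NE.
(a2, b1): Player I can switch to a1 (-1 → 5). Not NE.
(a2, b2): Player I can switch to a4 (2 → 5). Not NE.
(a2, b3): Player I can switch to a1 (-2 → 1). Not NE.
(a2, b4): Player I can switch to a3 (0 → 4). Not NE.
(a3, b1): Player I can switch to a1 (4 → 5). Not NE.
(a3, b2): Player I can switch to a1 (-5 → -4). Not NE.
(a3, b3): Player I can switch to a1 (-4 → 1). Not NE.
(a3, b4): Player I gets 4, best alternative 2; Player II gets 3, best alternative 2. No profitable deviation — NE.
(a4, b3): Player I gets 2, best alternative 1; Player II gets 3, best alternative 2. No profitable deviation — NE.
(The remaining 7 profiles each have a profitable deviation by the same check.)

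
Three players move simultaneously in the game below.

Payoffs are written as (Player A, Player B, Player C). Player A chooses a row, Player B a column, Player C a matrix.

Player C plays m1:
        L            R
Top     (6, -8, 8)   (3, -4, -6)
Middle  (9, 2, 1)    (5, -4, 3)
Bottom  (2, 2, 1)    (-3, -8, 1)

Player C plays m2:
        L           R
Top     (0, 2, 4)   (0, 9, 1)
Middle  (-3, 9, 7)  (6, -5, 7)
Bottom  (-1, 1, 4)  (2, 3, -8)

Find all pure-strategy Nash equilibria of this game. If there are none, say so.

(Top, L, m1): Player A can switch to Middle (6 → 9). Not NE.
(Top, L, m2): Player B can switch to R (2 → 9). Not NE.
(Top, R, m1): Player A can switch to Middle (3 → 5). Not NE.
(Top, R, m2): Player A can switch to Middle (0 → 6). Not NE.
(Middle, L, m1): Player C can switch to m2 (1 → 7). Not NE.
(Middle, L, m2): Player A can switch to Top (-3 → 0). Not NE.
(Middle, R, m1): Player B can switch to L (-4 → 2). Not NE.
(Middle, R, m2): Player B can switch to L (-5 → 9). Not NE.
(Bottom, L, m1): Player A can switch to Top (2 → 6). Not NE.
(Bottom, L, m2): Player A can switch to Top (-1 → 0). Not NE.
(The remaining 2 profiles each have a profitable deviation by the same check.)

This game has no pure Nash equilibrium.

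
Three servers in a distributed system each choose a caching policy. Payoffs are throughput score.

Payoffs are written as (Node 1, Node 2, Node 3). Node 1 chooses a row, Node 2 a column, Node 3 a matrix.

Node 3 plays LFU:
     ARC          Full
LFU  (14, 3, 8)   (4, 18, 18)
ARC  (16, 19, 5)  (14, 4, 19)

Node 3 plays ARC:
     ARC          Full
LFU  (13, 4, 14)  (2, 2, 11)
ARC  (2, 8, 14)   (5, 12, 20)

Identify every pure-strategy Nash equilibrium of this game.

The pure Nash equilibria are (LFU, ARC, ARC); (ARC, Full, ARC).

Node 1 against (ARC, LFU): payoffs 14, 16 → best response ARC.
Node 1 against (ARC, ARC): payoffs 13, 2 → best response LFU.
Node 1 against (Full, LFU): payoffs 4, 14 → best response ARC.
Node 1 against (Full, ARC): payoffs 2, 5 → best response ARC.
Node 2 against (LFU, LFU): payoffs 3, 18 → best response Full.
Node 2 against (LFU, ARC): payoffs 4, 2 → best response ARC.
Node 2 against (ARC, LFU): payoffs 19, 4 → best response ARC.
Node 2 against (ARC, ARC): payoffs 8, 12 → best response Full.
Node 3 against (LFU, ARC): payoffs 8, 14 → best response ARC.
Node 3 against (LFU, Full): payoffs 18, 11 → best response LFU.
Node 3 against (ARC, ARC): payoffs 5, 14 → best response ARC.
Node 3 against (ARC, Full): payoffs 19, 20 → best response ARC.
Mutual best responses: (LFU, ARC, ARC); (ARC, Full, ARC).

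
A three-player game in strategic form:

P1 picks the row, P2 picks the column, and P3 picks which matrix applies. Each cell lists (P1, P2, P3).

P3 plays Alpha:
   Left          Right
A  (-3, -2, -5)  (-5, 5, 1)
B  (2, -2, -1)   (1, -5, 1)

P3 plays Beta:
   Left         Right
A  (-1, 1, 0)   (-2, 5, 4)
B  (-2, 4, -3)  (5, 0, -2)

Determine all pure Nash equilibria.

(A, Left, Alpha): P1 can switch to B (-3 → 2). Not NE.
(A, Left, Beta): P2 can switch to Right (1 → 5). Not NE.
(A, Right, Alpha): P1 can switch to B (-5 → 1). Not NE.
(A, Right, Beta): P1 can switch to B (-2 → 5). Not NE.
(B, Left, Alpha): P1 gets 2, best alternative -3; P2 gets -2, best alternative -5; P3 gets -1, best alternative -3. No profitable deviation — NE.
(B, Left, Beta): P1 can switch to A (-2 → -1). Not NE.
(B, Right, Alpha): P2 can switch to Left (-5 → -2). Not NE.
(B, Right, Beta): P2 can switch to Left (0 → 4). Not NE.

Pure NE: (B, Left, Alpha)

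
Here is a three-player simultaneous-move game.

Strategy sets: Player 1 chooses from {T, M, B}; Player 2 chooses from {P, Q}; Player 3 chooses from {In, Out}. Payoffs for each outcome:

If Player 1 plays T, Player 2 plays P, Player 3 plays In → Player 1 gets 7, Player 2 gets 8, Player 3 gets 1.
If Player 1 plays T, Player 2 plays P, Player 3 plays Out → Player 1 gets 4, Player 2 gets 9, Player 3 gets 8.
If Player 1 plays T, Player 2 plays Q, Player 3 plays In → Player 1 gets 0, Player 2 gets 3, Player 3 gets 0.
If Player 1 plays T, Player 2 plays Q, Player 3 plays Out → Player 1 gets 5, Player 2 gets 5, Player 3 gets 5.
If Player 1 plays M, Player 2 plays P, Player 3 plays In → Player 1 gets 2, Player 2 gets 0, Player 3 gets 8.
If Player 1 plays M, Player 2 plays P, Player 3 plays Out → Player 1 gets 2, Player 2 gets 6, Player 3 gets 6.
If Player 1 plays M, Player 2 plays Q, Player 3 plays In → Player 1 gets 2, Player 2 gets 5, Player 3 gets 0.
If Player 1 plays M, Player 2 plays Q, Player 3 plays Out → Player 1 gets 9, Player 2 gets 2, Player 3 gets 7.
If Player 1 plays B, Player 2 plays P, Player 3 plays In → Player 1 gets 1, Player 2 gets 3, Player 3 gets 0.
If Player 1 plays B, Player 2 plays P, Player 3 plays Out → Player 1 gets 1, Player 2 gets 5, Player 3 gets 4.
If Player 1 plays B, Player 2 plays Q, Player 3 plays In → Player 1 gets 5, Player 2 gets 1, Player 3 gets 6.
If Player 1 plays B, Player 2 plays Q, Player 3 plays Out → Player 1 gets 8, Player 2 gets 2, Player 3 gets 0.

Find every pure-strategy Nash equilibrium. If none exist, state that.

For each player, find the best response to each opponent profile; mutual best responses are the pure NE.
Player 1 against (P, In): payoffs 7, 2, 1 → best response T.
Player 1 against (P, Out): payoffs 4, 2, 1 → best response T.
Player 1 against (Q, In): payoffs 0, 2, 5 → best response B.
Player 1 against (Q, Out): payoffs 5, 9, 8 → best response M.
Player 2 against (T, In): payoffs 8, 3 → best response P.
Player 2 against (T, Out): payoffs 9, 5 → best response P.
Player 2 against (M, In): payoffs 0, 5 → best response Q.
Player 2 against (M, Out): payoffs 6, 2 → best response P.
Player 2 against (B, In): payoffs 3, 1 → best response P.
Player 2 against (B, Out): payoffs 5, 2 → best response P.
Player 3 against (T, P): payoffs 1, 8 → best response Out.
Player 3 against (T, Q): payoffs 0, 5 → best response Out.
Player 3 against (M, P): payoffs 8, 6 → best response In.
Player 3 against (M, Q): payoffs 0, 7 → best response Out.
Player 3 against (B, P): payoffs 0, 4 → best response Out.
Player 3 against (B, Q): payoffs 6, 0 → best response In.
Mutual best responses: (T, P, Out).

Pure NE: (T, P, Out)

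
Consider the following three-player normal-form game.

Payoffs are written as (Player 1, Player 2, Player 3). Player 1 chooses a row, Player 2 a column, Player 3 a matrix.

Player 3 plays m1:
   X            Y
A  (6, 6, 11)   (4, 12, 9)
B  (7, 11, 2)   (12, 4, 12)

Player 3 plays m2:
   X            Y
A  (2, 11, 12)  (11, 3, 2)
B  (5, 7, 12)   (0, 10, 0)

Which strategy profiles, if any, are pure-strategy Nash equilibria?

Player 1 against (X, m1): payoffs 6, 7 → best response B.
Player 1 against (X, m2): payoffs 2, 5 → best response B.
Player 1 against (Y, m1): payoffs 4, 12 → best response B.
Player 1 against (Y, m2): payoffs 11, 0 → best response A.
Player 2 against (A, m1): payoffs 6, 12 → best response Y.
Player 2 against (A, m2): payoffs 11, 3 → best response X.
Player 2 against (B, m1): payoffs 11, 4 → best response X.
Player 2 against (B, m2): payoffs 7, 10 → best response Y.
Player 3 against (A, X): payoffs 11, 12 → best response m2.
Player 3 against (A, Y): payoffs 9, 2 → best response m1.
Player 3 against (B, X): payoffs 2, 12 → best response m2.
Player 3 against (B, Y): payoffs 12, 0 → best response m1.
No profile is a mutual best response for all players.

none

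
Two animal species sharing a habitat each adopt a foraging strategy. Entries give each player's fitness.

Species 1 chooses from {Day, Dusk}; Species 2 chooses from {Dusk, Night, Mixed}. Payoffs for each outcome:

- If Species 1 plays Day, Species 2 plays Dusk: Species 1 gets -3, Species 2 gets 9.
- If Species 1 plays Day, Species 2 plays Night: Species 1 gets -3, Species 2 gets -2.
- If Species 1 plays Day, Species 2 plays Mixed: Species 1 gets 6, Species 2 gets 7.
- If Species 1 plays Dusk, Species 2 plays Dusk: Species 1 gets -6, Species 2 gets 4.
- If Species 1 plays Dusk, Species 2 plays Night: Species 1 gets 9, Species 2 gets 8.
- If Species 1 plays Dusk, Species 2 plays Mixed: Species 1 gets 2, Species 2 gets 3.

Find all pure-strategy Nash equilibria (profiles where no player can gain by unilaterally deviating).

For each strategy profile, look for a profitable unilateral deviation.
(Day, Dusk): Species 1 gets -3, best alternative -6; Species 2 gets 9, best alternative 7. No profitable deviation — NE.
(Day, Night): Species 1 can switch to Dusk (-3 → 9). Not NE.
(Day, Mixed): Species 2 can switch to Dusk (7 → 9). Not NE.
(Dusk, Dusk): Species 1 can switch to Day (-6 → -3). Not NE.
(Dusk, Night): Species 1 gets 9, best alternative -3; Species 2 gets 8, best alternative 4. No profitable deviation — NE.
(Dusk, Mixed): Species 1 can switch to Day (2 → 6). Not NE.

Pure-strategy Nash equilibria: (Day, Dusk); (Dusk, Night)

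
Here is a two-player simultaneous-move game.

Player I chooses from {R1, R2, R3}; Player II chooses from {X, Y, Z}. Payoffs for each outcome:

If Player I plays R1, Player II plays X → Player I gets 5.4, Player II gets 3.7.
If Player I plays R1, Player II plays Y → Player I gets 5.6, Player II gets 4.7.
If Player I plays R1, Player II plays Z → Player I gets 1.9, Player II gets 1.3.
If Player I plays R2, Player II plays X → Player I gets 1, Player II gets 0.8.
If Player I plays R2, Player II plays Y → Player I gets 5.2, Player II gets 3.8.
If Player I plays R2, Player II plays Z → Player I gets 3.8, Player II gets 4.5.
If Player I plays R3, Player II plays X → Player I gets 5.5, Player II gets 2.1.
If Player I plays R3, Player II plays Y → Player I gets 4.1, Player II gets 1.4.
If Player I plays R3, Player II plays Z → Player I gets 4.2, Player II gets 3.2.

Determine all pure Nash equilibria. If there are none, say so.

Player I against X: payoffs 5.4, 1, 5.5 → best response R3.
Player I against Y: payoffs 5.6, 5.2, 4.1 → best response R1.
Player I against Z: payoffs 1.9, 3.8, 4.2 → best response R3.
Player II against R1: payoffs 3.7, 4.7, 1.3 → best response Y.
Player II against R2: payoffs 0.8, 3.8, 4.5 → best response Z.
Player II against R3: payoffs 2.1, 1.4, 3.2 → best response Z.
Mutual best responses: (R1, Y); (R3, Z).

The pure Nash equilibria are (R1, Y) and (R3, Z).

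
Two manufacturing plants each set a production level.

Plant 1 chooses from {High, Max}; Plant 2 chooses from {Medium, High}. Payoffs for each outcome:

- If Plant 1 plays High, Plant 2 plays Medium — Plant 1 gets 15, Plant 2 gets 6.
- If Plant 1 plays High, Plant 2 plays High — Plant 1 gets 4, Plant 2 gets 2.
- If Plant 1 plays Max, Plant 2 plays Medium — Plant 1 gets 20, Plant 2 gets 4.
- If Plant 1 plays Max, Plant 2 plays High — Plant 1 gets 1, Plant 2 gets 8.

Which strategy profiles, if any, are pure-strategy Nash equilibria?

Mark each player's best response to every combination of opponents' strategies; a profile where every player is best-responding is a pure Nash equilibrium.
Plant 1 against Medium: payoffs 15, 20 → best response Max.
Plant 1 against High: payoffs 4, 1 → best response High.
Plant 2 against High: payoffs 6, 2 → best response Medium.
Plant 2 against Max: payoffs 4, 8 → best response High.
No profile is a mutual best response for all players.

none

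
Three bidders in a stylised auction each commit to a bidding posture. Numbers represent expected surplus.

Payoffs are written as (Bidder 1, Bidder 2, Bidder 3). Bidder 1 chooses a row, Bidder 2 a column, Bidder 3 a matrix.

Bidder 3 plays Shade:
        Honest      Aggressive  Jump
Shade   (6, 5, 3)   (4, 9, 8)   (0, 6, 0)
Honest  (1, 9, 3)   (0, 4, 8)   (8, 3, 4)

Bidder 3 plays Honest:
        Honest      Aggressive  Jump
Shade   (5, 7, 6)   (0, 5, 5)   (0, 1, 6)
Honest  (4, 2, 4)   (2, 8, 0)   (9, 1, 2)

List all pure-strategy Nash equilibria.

(Shade, Honest, Honest), (Shade, Aggressive, Shade)

Mark each player's best response to every combination of opponents' strategies; a profile where every player is best-responding is a pure Nash equilibrium.
Bidder 1 against (Honest, Shade): payoffs 6, 1 → best response Shade.
Bidder 1 against (Honest, Honest): payoffs 5, 4 → best response Shade.
Bidder 1 against (Aggressive, Shade): payoffs 4, 0 → best response Shade.
Bidder 1 against (Aggressive, Honest): payoffs 0, 2 → best response Honest.
Bidder 1 against (Jump, Shade): payoffs 0, 8 → best response Honest.
Bidder 1 against (Jump, Honest): payoffs 0, 9 → best response Honest.
Bidder 2 against (Shade, Shade): payoffs 5, 9, 6 → best response Aggressive.
Bidder 2 against (Shade, Honest): payoffs 7, 5, 1 → best response Honest.
Bidder 2 against (Honest, Shade): payoffs 9, 4, 3 → best response Honest.
Bidder 2 against (Honest, Honest): payoffs 2, 8, 1 → best response Aggressive.
Bidder 3 against (Shade, Honest): payoffs 3, 6 → best response Honest.
Bidder 3 against (Shade, Aggressive): payoffs 8, 5 → best response Shade.
Bidder 3 against (Shade, Jump): payoffs 0, 6 → best response Honest.
Bidder 3 against (Honest, Honest): payoffs 3, 4 → best response Honest.
Bidder 3 against (Honest, Aggressive): payoffs 8, 0 → best response Shade.
Bidder 3 against (Honest, Jump): payoffs 4, 2 → best response Shade.
Mutual best responses: (Shade, Honest, Honest); (Shade, Aggressive, Shade).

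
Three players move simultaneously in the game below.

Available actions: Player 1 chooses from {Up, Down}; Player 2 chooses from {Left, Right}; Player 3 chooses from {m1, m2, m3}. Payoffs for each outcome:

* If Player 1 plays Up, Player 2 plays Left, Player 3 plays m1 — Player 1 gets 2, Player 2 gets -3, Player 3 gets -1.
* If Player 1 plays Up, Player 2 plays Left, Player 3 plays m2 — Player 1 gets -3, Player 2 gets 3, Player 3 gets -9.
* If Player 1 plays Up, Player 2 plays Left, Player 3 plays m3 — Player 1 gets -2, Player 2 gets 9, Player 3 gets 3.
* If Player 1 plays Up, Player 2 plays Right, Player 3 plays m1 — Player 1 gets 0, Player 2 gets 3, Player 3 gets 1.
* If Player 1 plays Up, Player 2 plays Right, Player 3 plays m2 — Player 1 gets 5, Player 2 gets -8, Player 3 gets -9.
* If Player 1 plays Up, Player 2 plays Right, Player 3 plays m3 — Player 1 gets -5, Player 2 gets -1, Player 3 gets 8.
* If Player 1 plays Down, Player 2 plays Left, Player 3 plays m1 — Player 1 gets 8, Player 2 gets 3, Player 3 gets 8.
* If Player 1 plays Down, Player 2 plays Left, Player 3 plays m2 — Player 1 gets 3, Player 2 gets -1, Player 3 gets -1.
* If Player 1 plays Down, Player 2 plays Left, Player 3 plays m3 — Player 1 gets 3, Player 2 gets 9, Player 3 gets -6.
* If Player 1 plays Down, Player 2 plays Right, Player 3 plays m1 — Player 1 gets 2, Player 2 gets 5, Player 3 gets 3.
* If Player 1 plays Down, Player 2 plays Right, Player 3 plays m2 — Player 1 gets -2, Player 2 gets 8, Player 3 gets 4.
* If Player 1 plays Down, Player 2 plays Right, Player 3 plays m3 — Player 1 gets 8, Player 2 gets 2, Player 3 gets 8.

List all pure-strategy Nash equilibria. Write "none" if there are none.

Mark each player's best response to every combination of opponents' strategies; a profile where every player is best-responding is a pure Nash equilibrium.
Player 1 against (Left, m1): payoffs 2, 8 → best response Down.
Player 1 against (Left, m2): payoffs -3, 3 → best response Down.
Player 1 against (Left, m3): payoffs -2, 3 → best response Down.
Player 1 against (Right, m1): payoffs 0, 2 → best response Down.
Player 1 against (Right, m2): payoffs 5, -2 → best response Up.
Player 1 against (Right, m3): payoffs -5, 8 → best response Down.
Player 2 against (Up, m1): payoffs -3, 3 → best response Right.
Player 2 against (Up, m2): payoffs 3, -8 → best response Left.
Player 2 against (Up, m3): payoffs 9, -1 → best response Left.
Player 2 against (Down, m1): payoffs 3, 5 → best response Right.
Player 2 against (Down, m2): payoffs -1, 8 → best response Right.
Player 2 against (Down, m3): payoffs 9, 2 → best response Left.
Player 3 against (Up, Left): payoffs -1, -9, 3 → best response m3.
Player 3 against (Up, Right): payoffs 1, -9, 8 → best response m3.
Player 3 against (Down, Left): payoffs 8, -1, -6 → best response m1.
Player 3 against (Down, Right): payoffs 3, 4, 8 → best response m3.
No profile is a mutual best response for all players.

There is no pure-strategy Nash equilibrium.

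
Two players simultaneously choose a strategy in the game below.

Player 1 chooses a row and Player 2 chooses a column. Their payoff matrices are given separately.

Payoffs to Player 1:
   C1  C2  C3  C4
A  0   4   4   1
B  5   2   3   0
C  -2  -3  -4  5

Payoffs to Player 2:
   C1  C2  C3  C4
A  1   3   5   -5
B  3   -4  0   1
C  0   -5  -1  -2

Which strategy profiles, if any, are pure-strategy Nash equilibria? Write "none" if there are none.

(A, C3), (B, C1)

(A, C1): Player 1 can switch to B (0 → 5). Not NE.
(A, C2): Player 2 can switch to C3 (3 → 5). Not NE.
(A, C3): Player 1 gets 4, best alternative 3; Player 2 gets 5, best alternative 3. No profitable deviation — NE.
(A, C4): Player 1 can switch to C (1 → 5). Not NE.
(B, C1): Player 1 gets 5, best alternative 0; Player 2 gets 3, best alternative 1. No profitable deviation — NE.
(B, C2): Player 1 can switch to A (2 → 4). Not NE.
(B, C3): Player 1 can switch to A (3 → 4). Not NE.
(B, C4): Player 1 can switch to A (0 → 1). Not NE.
(C, C1): Player 1 can switch to A (-2 → 0). Not NE.
(C, C2): Player 1 can switch to A (-3 → 4). Not NE.
(C, C3): Player 1 can switch to A (-4 → 4). Not NE.
(C, C4): Player 2 can switch to C1 (-2 → 0). Not NE.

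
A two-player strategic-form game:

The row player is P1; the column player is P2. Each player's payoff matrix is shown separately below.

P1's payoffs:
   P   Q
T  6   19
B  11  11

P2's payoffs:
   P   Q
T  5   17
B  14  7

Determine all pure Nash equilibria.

P1 against P: payoffs 6, 11 → best response B.
P1 against Q: payoffs 19, 11 → best response T.
P2 against T: payoffs 5, 17 → best response Q.
P2 against B: payoffs 14, 7 → best response P.
Mutual best responses: (T, Q); (B, P).

The pure Nash equilibria are (T, Q), (B, P).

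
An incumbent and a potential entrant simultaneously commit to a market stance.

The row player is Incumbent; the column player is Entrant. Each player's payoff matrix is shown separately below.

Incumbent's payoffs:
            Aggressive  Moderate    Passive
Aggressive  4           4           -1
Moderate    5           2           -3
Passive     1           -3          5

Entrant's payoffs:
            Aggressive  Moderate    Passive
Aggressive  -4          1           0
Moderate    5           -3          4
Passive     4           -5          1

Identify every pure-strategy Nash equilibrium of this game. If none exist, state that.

Pure-strategy Nash equilibria: (Aggressive, Moderate); (Moderate, Aggressive)

(Aggressive, Aggressive): Incumbent can switch to Moderate (4 → 5). Not NE.
(Aggressive, Moderate): Incumbent gets 4, best alternative 2; Entrant gets 1, best alternative 0. No profitable deviation — NE.
(Aggressive, Passive): Incumbent can switch to Passive (-1 → 5). Not NE.
(Moderate, Aggressive): Incumbent gets 5, best alternative 4; Entrant gets 5, best alternative 4. No profitable deviation — NE.
(Moderate, Moderate): Incumbent can switch to Aggressive (2 → 4). Not NE.
(Moderate, Passive): Incumbent can switch to Aggressive (-3 → -1). Not NE.
(Passive, Aggressive): Incumbent can switch to Aggressive (1 → 4). Not NE.
(Passive, Moderate): Incumbent can switch to Aggressive (-3 → 4). Not NE.
(Passive, Passive): Entrant can switch to Aggressive (1 → 4). Not NE.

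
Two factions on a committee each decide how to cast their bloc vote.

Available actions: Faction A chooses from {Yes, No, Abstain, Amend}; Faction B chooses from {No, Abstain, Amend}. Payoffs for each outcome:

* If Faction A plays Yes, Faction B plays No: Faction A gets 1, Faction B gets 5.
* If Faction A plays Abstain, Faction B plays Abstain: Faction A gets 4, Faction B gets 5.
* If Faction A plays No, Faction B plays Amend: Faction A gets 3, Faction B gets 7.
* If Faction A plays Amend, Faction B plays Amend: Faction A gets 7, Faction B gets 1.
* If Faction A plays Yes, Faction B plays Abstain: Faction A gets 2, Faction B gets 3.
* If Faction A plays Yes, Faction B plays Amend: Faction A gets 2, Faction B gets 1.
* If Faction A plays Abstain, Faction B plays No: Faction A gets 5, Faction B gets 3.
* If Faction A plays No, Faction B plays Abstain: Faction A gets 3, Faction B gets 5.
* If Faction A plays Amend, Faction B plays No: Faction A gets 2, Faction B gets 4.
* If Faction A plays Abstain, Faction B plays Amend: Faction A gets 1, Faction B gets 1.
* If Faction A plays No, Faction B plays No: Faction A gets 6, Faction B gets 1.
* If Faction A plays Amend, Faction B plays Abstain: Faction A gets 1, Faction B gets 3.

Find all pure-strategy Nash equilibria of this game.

(Yes, No): Faction A can switch to No (1 → 6). Not NE.
(Yes, Abstain): Faction A can switch to No (2 → 3). Not NE.
(Yes, Amend): Faction A can switch to No (2 → 3). Not NE.
(No, No): Faction B can switch to Abstain (1 → 5). Not NE.
(No, Abstain): Faction A can switch to Abstain (3 → 4). Not NE.
(No, Amend): Faction A can switch to Amend (3 → 7). Not NE.
(Abstain, No): Faction A can switch to No (5 → 6). Not NE.
(Abstain, Abstain): Faction A gets 4, best alternative 3; Faction B gets 5, best alternative 3. No profitable deviation — NE.
(Abstain, Amend): Faction A can switch to Yes (1 → 2). Not NE.
(Amend, No): Faction A can switch to No (2 → 6). Not NE.
(Amend, Abstain): Faction A can switch to Yes (1 → 2). Not NE.
(Amend, Amend): Faction B can switch to No (1 → 4). Not NE.

Pure NE: (Abstain, Abstain)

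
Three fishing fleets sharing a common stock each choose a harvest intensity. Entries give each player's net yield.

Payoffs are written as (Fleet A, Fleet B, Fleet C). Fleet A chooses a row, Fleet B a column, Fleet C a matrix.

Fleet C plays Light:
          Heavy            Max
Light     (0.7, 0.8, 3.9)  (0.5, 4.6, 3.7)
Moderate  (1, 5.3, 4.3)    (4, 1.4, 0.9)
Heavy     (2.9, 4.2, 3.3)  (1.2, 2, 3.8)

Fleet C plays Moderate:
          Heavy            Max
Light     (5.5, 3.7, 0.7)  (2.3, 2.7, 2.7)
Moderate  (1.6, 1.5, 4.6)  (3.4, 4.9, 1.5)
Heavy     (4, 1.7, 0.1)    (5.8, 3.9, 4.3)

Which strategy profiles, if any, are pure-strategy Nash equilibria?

The pure Nash equilibria are (Heavy, Heavy, Light); (Heavy, Max, Moderate).

Check each profile: it is a Nash equilibrium iff no player can strictly gain by switching unilaterally.
(Light, Heavy, Light): Fleet A can switch to Moderate (0.7 → 1). Not NE.
(Light, Heavy, Moderate): Fleet C can switch to Light (0.7 → 3.9). Not NE.
(Light, Max, Light): Fleet A can switch to Moderate (0.5 → 4). Not NE.
(Light, Max, Moderate): Fleet A can switch to Moderate (2.3 → 3.4). Not NE.
(Moderate, Heavy, Light): Fleet A can switch to Heavy (1 → 2.9). Not NE.
(Moderate, Heavy, Moderate): Fleet A can switch to Light (1.6 → 5.5). Not NE.
(Heavy, Heavy, Light): Fleet A gets 2.9, best alternative 1; Fleet B gets 4.2, best alternative 2; Fleet C gets 3.3, best alternative 0.1. No profitable deviation — NE.
(Heavy, Max, Moderate): Fleet A gets 5.8, best alternative 3.4; Fleet B gets 3.9, best alternative 1.7; Fleet C gets 4.3, best alternative 3.8. No profitable deviation — NE.
(The remaining 4 profiles each have a profitable deviation by the same check.)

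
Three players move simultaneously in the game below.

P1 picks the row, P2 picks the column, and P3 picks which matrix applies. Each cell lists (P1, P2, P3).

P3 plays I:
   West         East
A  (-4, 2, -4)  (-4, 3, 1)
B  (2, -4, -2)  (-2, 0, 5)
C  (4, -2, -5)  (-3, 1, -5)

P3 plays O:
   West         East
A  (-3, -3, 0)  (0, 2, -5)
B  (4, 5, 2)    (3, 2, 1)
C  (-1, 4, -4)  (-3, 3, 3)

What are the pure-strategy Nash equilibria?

For each player, find the best response to each opponent profile; mutual best responses are the pure NE.
P1 against (West, I): payoffs -4, 2, 4 → best response C.
P1 against (West, O): payoffs -3, 4, -1 → best response B.
P1 against (East, I): payoffs -4, -2, -3 → best response B.
P1 against (East, O): payoffs 0, 3, -3 → best response B.
P2 against (A, I): payoffs 2, 3 → best response East.
P2 against (A, O): payoffs -3, 2 → best response East.
P2 against (B, I): payoffs -4, 0 → best response East.
P2 against (B, O): payoffs 5, 2 → best response West.
P2 against (C, I): payoffs -2, 1 → best response East.
P2 against (C, O): payoffs 4, 3 → best response West.
P3 against (A, West): payoffs -4, 0 → best response O.
P3 against (A, East): payoffs 1, -5 → best response I.
P3 against (B, West): payoffs -2, 2 → best response O.
P3 against (B, East): payoffs 5, 1 → best response I.
P3 against (C, West): payoffs -5, -4 → best response O.
P3 against (C, East): payoffs -5, 3 → best response O.
Mutual best responses: (B, West, O); (B, East, I).

(B, West, O), (B, East, I)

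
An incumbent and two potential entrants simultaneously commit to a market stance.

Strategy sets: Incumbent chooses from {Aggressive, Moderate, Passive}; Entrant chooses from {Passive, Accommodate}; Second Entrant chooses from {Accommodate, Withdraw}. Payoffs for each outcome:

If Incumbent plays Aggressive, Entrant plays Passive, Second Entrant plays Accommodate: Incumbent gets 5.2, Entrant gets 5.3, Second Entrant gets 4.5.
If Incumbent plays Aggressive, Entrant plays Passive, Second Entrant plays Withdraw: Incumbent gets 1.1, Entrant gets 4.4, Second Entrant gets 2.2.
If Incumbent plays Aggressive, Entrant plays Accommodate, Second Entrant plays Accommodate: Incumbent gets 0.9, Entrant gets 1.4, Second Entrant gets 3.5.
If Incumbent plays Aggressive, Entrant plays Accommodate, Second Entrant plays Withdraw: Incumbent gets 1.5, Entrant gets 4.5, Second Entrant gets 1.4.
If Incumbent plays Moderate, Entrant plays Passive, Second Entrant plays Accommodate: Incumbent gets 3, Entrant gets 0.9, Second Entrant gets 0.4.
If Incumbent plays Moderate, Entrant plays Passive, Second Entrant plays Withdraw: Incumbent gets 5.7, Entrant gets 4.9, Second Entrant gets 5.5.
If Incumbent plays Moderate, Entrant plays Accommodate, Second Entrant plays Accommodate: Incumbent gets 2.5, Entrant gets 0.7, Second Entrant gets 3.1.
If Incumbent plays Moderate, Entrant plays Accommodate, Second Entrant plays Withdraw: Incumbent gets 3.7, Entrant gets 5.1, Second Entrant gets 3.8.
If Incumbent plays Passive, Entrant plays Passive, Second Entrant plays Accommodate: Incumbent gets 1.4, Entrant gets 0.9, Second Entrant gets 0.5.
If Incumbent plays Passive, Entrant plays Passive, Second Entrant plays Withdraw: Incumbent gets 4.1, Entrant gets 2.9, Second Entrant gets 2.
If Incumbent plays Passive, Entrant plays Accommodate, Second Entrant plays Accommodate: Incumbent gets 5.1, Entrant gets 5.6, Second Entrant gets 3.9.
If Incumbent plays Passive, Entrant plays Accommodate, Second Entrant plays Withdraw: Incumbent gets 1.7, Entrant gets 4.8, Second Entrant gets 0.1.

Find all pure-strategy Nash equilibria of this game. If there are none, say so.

(Aggressive, Passive, Accommodate): Incumbent gets 5.2, best alternative 3; Entrant gets 5.3, best alternative 1.4; Second Entrant gets 4.5, best alternative 2.2. No profitable deviation — NE.
(Aggressive, Passive, Withdraw): Incumbent can switch to Moderate (1.1 → 5.7). Not NE.
(Aggressive, Accommodate, Accommodate): Incumbent can switch to Moderate (0.9 → 2.5). Not NE.
(Aggressive, Accommodate, Withdraw): Incumbent can switch to Moderate (1.5 → 3.7). Not NE.
(Moderate, Passive, Accommodate): Incumbent can switch to Aggressive (3 → 5.2). Not NE.
(Moderate, Passive, Withdraw): Entrant can switch to Accommodate (4.9 → 5.1). Not NE.
(Moderate, Accommodate, Accommodate): Incumbent can switch to Passive (2.5 → 5.1). Not NE.
(Moderate, Accommodate, Withdraw): Incumbent gets 3.7, best alternative 1.7; Entrant gets 5.1, best alternative 4.9; Second Entrant gets 3.8, best alternative 3.1. No profitable deviation — NE.
(Passive, Passive, Accommodate): Incumbent can switch to Aggressive (1.4 → 5.2). Not NE.
(Passive, Passive, Withdraw): Incumbent can switch to Moderate (4.1 → 5.7). Not NE.
(Passive, Accommodate, Accommodate): Incumbent gets 5.1, best alternative 2.5; Entrant gets 5.6, best alternative 0.9; Second Entrant gets 3.9, best alternative 0.1. No profitable deviation — NE.
(Passive, Accommodate, Withdraw): Incumbent can switch to Moderate (1.7 → 3.7). Not NE.

The pure Nash equilibria are (Aggressive, Passive, Accommodate), (Moderate, Accommodate, Withdraw), (Passive, Accommodate, Accommodate).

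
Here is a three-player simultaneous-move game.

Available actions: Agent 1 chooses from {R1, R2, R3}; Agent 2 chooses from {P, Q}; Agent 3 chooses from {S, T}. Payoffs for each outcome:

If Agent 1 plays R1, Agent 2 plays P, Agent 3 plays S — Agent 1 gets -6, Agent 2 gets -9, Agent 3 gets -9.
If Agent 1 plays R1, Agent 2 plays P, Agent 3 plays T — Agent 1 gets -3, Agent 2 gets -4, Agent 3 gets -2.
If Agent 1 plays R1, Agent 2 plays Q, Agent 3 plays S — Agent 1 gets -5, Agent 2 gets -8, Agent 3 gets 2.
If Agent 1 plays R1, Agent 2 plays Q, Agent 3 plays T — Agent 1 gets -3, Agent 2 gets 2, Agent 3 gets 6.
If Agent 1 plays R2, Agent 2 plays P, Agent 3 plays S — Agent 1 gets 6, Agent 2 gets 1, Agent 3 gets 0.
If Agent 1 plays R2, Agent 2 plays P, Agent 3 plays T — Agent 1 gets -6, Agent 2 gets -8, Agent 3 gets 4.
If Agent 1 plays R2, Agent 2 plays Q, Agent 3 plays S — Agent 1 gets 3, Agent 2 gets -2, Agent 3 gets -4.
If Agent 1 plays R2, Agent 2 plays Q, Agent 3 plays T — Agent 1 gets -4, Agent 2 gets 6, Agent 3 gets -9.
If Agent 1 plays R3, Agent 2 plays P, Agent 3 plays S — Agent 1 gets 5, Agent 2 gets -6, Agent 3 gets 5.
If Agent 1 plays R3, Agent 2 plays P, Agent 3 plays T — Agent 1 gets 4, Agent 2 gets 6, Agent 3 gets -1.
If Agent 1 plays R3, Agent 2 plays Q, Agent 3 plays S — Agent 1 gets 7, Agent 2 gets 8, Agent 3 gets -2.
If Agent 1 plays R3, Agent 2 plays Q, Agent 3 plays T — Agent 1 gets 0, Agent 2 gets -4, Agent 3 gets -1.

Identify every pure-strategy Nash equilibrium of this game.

(R1, P, S): Agent 1 can switch to R2 (-6 → 6). Not NE.
(R1, P, T): Agent 1 can switch to R3 (-3 → 4). Not NE.
(R1, Q, S): Agent 1 can switch to R2 (-5 → 3). Not NE.
(R1, Q, T): Agent 1 can switch to R3 (-3 → 0). Not NE.
(R2, P, S): Agent 3 can switch to T (0 → 4). Not NE.
(R2, P, T): Agent 1 can switch to R1 (-6 → -3). Not NE.
(R2, Q, S): Agent 1 can switch to R3 (3 → 7). Not NE.
(R2, Q, T): Agent 1 can switch to R1 (-4 → -3). Not NE.
(R3, P, S): Agent 1 can switch to R2 (5 → 6). Not NE.
(R3, P, T): Agent 3 can switch to S (-1 → 5). Not NE.
(The remaining 2 profiles each have a profitable deviation by the same check.)

No pure-strategy Nash equilibrium.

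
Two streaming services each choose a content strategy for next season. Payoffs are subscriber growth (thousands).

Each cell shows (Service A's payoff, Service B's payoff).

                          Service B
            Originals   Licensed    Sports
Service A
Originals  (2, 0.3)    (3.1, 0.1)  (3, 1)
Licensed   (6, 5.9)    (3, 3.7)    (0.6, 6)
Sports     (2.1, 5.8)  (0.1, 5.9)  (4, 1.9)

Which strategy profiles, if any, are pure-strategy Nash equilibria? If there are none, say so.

No pure-strategy Nash equilibrium.

Check each profile: it is a Nash equilibrium iff no player can strictly gain by switching unilaterally.
(Originals, Originals): Service A can switch to Licensed (2 → 6). Not NE.
(Originals, Licensed): Service B can switch to Originals (0.1 → 0.3). Not NE.
(Originals, Sports): Service A can switch to Sports (3 → 4). Not NE.
(Licensed, Originals): Service B can switch to Sports (5.9 → 6). Not NE.
(Licensed, Licensed): Service A can switch to Originals (3 → 3.1). Not NE.
(Licensed, Sports): Service A can switch to Originals (0.6 → 3). Not NE.
(Sports, Originals): Service A can switch to Licensed (2.1 → 6). Not NE.
(Sports, Licensed): Service A can switch to Originals (0.1 → 3.1). Not NE.
(Sports, Sports): Service B can switch to Originals (1.9 → 5.8). Not NE.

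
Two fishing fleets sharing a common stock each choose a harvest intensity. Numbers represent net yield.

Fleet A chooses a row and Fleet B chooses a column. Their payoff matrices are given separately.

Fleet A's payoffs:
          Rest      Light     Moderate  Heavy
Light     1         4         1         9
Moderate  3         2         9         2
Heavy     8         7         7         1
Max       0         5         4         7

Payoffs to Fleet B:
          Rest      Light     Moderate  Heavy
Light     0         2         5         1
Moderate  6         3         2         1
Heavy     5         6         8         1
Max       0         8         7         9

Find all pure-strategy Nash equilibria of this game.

none

Fleet A against Rest: payoffs 1, 3, 8, 0 → best response Heavy.
Fleet A against Light: payoffs 4, 2, 7, 5 → best response Heavy.
Fleet A against Moderate: payoffs 1, 9, 7, 4 → best response Moderate.
Fleet A against Heavy: payoffs 9, 2, 1, 7 → best response Light.
Fleet B against Light: payoffs 0, 2, 5, 1 → best response Moderate.
Fleet B against Moderate: payoffs 6, 3, 2, 1 → best response Rest.
Fleet B against Heavy: payoffs 5, 6, 8, 1 → best response Moderate.
Fleet B against Max: payoffs 0, 8, 7, 9 → best response Heavy.
No profile is a mutual best response for all players.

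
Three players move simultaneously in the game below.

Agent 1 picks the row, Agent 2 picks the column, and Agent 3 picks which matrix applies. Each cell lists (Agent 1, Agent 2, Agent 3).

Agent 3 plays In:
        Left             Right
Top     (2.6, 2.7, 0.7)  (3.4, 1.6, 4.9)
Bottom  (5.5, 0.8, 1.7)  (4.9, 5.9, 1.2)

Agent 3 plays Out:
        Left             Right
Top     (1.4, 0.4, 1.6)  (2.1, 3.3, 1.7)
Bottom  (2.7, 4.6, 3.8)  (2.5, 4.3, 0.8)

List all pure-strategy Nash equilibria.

Agent 1 against (Left, In): payoffs 2.6, 5.5 → best response Bottom.
Agent 1 against (Left, Out): payoffs 1.4, 2.7 → best response Bottom.
Agent 1 against (Right, In): payoffs 3.4, 4.9 → best response Bottom.
Agent 1 against (Right, Out): payoffs 2.1, 2.5 → best response Bottom.
Agent 2 against (Top, In): payoffs 2.7, 1.6 → best response Left.
Agent 2 against (Top, Out): payoffs 0.4, 3.3 → best response Right.
Agent 2 against (Bottom, In): payoffs 0.8, 5.9 → best response Right.
Agent 2 against (Bottom, Out): payoffs 4.6, 4.3 → best response Left.
Agent 3 against (Top, Left): payoffs 0.7, 1.6 → best response Out.
Agent 3 against (Top, Right): payoffs 4.9, 1.7 → best response In.
Agent 3 against (Bottom, Left): payoffs 1.7, 3.8 → best response Out.
Agent 3 against (Bottom, Right): payoffs 1.2, 0.8 → best response In.
Mutual best responses: (Bottom, Left, Out); (Bottom, Right, In).

The pure Nash equilibria are (Bottom, Left, Out); (Bottom, Right, In).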